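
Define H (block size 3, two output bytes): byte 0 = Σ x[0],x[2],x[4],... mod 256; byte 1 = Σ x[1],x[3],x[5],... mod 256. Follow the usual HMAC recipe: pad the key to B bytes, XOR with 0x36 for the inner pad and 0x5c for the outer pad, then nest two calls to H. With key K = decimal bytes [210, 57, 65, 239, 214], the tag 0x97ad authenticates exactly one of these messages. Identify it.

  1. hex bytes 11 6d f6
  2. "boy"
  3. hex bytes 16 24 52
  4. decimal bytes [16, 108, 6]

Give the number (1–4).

3

Key decimal bytes [210, 57, 65, 239, 214] = d2 39 41 ef d6 is 5 bytes > B = 3, so hash it first: H(key) = e9 28, then zero-pad to 3 bytes: K' = e9 28 00.
K' ⊕ ipad = df 1e 36; K' ⊕ opad = b5 74 5c.
m1: inner = H(df 1e 36 11 6d f6) = 82 25; tag = H(b5 74 5c 82 25) = 36f6
m2: inner = H(df 1e 36 62 6f 79) = 84 f9; tag = H(b5 74 5c 84 f9) = 0af8
m3: inner = H(df 1e 36 16 24 52) = 39 86; tag = H(b5 74 5c 39 86) = 97ad ← matches
m4: inner = H(df 1e 36 10 6c 06) = 81 34; tag = H(b5 74 5c 81 34) = 45f5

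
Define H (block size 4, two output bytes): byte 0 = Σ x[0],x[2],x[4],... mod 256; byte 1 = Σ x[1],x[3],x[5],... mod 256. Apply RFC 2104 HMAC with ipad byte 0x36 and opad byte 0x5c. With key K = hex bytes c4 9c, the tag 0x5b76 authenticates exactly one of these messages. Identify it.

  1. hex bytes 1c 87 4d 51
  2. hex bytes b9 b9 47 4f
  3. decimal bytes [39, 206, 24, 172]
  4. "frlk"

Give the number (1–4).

Key hex bytes c4 9c is 2 bytes ≤ B = 4; zero-pad to 4 bytes: K' = c4 9c 00 00.
K' ⊕ ipad = f2 aa 36 36; K' ⊕ opad = 98 c0 5c 5c.
m1: inner = H(f2 aa 36 36 1c 87 4d 51) = 91 b8; tag = H(98 c0 5c 5c 91 b8) = 85d4
m2: inner = H(f2 aa 36 36 b9 b9 47 4f) = 28 e8; tag = H(98 c0 5c 5c 28 e8) = 1c04
m3: inner = H(f2 aa 36 36 27 ce 18 ac) = 67 5a; tag = H(98 c0 5c 5c 67 5a) = 5b76 ← matches
m4: inner = H(f2 aa 36 36 66 72 6c 6b) = fa bd; tag = H(98 c0 5c 5c fa bd) = eed9

3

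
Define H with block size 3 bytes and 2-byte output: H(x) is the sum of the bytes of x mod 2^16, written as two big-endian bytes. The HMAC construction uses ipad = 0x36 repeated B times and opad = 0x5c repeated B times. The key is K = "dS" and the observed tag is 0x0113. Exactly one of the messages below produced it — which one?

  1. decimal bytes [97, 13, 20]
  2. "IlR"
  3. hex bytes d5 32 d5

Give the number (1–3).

Key "dS" = 64 53 is 2 bytes ≤ B = 3; zero-pad to 3 bytes: K' = 64 53 00.
K' ⊕ ipad = 52 65 36; K' ⊕ opad = 38 0f 5c.
m1: inner = H(52 65 36 61 0d 14) = 01 6f; tag = H(38 0f 5c 01 6f) = 0113 ← matches
m2: inner = H(52 65 36 49 6c 52) = 01 f4; tag = H(38 0f 5c 01 f4) = 0198
m3: inner = H(52 65 36 d5 32 d5) = 02 c9; tag = H(38 0f 5c 02 c9) = 016e

1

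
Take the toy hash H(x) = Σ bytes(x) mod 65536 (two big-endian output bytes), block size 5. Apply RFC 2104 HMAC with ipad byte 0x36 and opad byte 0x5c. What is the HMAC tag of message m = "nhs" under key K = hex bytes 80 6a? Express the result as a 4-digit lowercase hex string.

Key hex bytes 80 6a is 2 bytes ≤ B = 5; zero-pad to 5 bytes: K' = 80 6a 00 00 00.
K' ⊕ ipad = b6 5c 36 36 36.  K' ⊕ opad = dc 36 5c 5c 5c.
Inner input = (K'⊕ipad) ∥ m = b6 5c 36 36 36 ∥ 6e 68 73.
Inner hash: sum = 182+92+54+54+54+110+104+115 = 765 → 02 fd.
Outer input = (K'⊕opad) ∥ inner = dc 36 5c 5c 5c ∥ 02 fd.
Outer hash (tag): sum = 220+54+92+92+92+2+253 = 805 → 03 25.

0325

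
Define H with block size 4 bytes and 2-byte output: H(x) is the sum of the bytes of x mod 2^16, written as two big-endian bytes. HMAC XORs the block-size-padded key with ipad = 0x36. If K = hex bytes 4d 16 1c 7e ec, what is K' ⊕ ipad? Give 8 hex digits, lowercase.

Key hex bytes 4d 16 1c 7e ec is 5 bytes > B = 4, so hash it first: H(key) = 01 e9, then zero-pad to 4 bytes: K' = 01 e9 00 00.
XOR each byte with 0x36: 01⊕36=37, e9⊕36=df, 00⊕36=36, 00⊕36=36.

37df3636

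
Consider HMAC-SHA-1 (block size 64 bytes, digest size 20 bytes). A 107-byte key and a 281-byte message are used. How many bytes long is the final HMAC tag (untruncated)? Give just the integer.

20

The tag is one SHA-1 digest: 20 bytes.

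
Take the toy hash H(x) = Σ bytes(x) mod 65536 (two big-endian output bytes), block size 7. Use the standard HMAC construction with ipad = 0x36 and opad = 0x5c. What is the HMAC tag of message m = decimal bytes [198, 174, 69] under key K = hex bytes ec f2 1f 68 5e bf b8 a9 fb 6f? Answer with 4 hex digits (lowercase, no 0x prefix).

Key hex bytes ec f2 1f 68 5e bf b8 a9 fb 6f is 10 bytes > B = 7, so hash it first: H(key) = 06 4d, then zero-pad to 7 bytes: K' = 06 4d 00 00 00 00 00.
K' ⊕ ipad = 30 7b 36 36 36 36 36.  K' ⊕ opad = 5a 11 5c 5c 5c 5c 5c.
Inner input = (K'⊕ipad) ∥ m = 30 7b 36 36 36 36 36 ∥ c6 ae 45.
Inner hash: sum = 48+123+54+54+54+54+54+198+174+69 = 882 → 03 72.
Outer input = (K'⊕opad) ∥ inner = 5a 11 5c 5c 5c 5c 5c ∥ 03 72.
Outer hash (tag): sum = 90+17+92+92+92+92+92+3+114 = 684 → 02 ac.

02ac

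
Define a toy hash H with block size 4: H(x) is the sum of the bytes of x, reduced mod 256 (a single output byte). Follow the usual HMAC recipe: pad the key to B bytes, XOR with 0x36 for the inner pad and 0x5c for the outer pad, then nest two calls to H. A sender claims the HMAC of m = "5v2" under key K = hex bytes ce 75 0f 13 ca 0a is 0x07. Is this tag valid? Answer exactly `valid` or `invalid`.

Key hex bytes ce 75 0f 13 ca 0a is 6 bytes > B = 4, so hash it first: H(key) = 39, then zero-pad to 4 bytes: K' = 39 00 00 00.
K' ⊕ ipad = 0f 36 36 36; K' ⊕ opad = 65 5c 5c 5c.
Inner hash: sum = 15+54+54+54+53+118+50 = 398; mod 256 = 142 → 8e.
Outer hash (recomputed tag): sum = 101+92+92+92+142 = 519; mod 256 = 7 → 07.
Recomputed tag = 07; claimed = 07 → match.

valid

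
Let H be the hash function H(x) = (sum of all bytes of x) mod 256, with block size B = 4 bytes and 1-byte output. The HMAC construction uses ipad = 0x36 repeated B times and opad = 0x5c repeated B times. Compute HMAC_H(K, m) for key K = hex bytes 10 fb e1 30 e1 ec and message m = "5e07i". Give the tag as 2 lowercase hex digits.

b4

Key hex bytes 10 fb e1 30 e1 ec is 6 bytes > B = 4, so hash it first: H(key) = e9, then zero-pad to 4 bytes: K' = e9 00 00 00.
K' ⊕ ipad = df 36 36 36.  K' ⊕ opad = b5 5c 5c 5c.
Inner input = (K'⊕ipad) ∥ m = df 36 36 36 ∥ 35 65 30 37 69.
Inner hash: sum = 223+54+54+54+53+101+48+55+105 = 747; mod 256 = 235 → eb.
Outer input = (K'⊕opad) ∥ inner = b5 5c 5c 5c ∥ eb.
Outer hash (tag): sum = 181+92+92+92+235 = 692; mod 256 = 180 → b4.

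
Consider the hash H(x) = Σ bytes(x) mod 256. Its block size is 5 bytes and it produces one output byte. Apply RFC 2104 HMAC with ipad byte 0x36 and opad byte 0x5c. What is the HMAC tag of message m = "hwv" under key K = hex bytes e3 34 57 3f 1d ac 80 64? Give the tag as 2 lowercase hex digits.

0f

Key hex bytes e3 34 57 3f 1d ac 80 64 is 8 bytes > B = 5, so hash it first: H(key) = 5a, then zero-pad to 5 bytes: K' = 5a 00 00 00 00.
K' ⊕ ipad = 6c 36 36 36 36.  K' ⊕ opad = 06 5c 5c 5c 5c.
Inner input = (K'⊕ipad) ∥ m = 6c 36 36 36 36 ∥ 68 77 76.
Inner hash: sum = 108+54+54+54+54+104+119+118 = 665; mod 256 = 153 → 99.
Outer input = (K'⊕opad) ∥ inner = 06 5c 5c 5c 5c ∥ 99.
Outer hash (tag): sum = 6+92+92+92+92+153 = 527; mod 256 = 15 → 0f.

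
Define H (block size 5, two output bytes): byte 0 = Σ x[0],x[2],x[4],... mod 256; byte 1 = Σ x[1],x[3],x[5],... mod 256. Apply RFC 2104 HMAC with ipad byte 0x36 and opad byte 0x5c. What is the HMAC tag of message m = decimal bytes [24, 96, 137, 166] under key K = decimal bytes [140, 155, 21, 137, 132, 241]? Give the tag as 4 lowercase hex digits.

Key decimal bytes [140, 155, 21, 137, 132, 241] = 8c 9b 15 89 84 f1 is 6 bytes > B = 5, so hash it first: H(key) = 25 15, then zero-pad to 5 bytes: K' = 25 15 00 00 00.
K' ⊕ ipad = 13 23 36 36 36.  K' ⊕ opad = 79 49 5c 5c 5c.
Inner input = (K'⊕ipad) ∥ m = 13 23 36 36 36 ∥ 18 60 89 a6.
Inner hash: even-index sum = 389 mod 256 = 133; odd-index sum = 250 mod 256 = 250 → 85 fa.
Outer input = (K'⊕opad) ∥ inner = 79 49 5c 5c 5c ∥ 85 fa.
Outer hash (tag): even-index sum = 555 mod 256 = 43; odd-index sum = 298 mod 256 = 42 → 2b 2a.

2b2a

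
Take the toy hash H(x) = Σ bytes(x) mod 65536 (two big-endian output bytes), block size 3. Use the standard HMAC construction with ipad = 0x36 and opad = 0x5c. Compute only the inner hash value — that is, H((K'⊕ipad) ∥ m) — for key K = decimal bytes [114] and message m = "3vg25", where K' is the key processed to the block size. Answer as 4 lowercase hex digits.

0227

Key decimal bytes [114] = 72 is 1 byte ≤ B = 3; zero-pad to 3 bytes: K' = 72 00 00.
K' ⊕ ipad = 44 36 36.
Inner input = 44 36 36 ∥ 33 76 67 32 35.
Inner hash: sum = 68+54+54+51+118+103+50+53 = 551 → 02 27.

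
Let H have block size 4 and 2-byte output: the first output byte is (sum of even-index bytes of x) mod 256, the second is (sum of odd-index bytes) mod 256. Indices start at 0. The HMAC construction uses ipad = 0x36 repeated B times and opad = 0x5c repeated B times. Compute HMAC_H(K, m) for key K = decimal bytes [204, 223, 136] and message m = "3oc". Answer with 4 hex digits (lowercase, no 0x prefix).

b26d

Key decimal bytes [204, 223, 136] = cc df 88 is 3 bytes ≤ B = 4; zero-pad to 4 bytes: K' = cc df 88 00.
K' ⊕ ipad = fa e9 be 36.  K' ⊕ opad = 90 83 d4 5c.
Inner input = (K'⊕ipad) ∥ m = fa e9 be 36 ∥ 33 6f 63.
Inner hash: even-index sum = 590 mod 256 = 78; odd-index sum = 398 mod 256 = 142 → 4e 8e.
Outer input = (K'⊕opad) ∥ inner = 90 83 d4 5c ∥ 4e 8e.
Outer hash (tag): even-index sum = 434 mod 256 = 178; odd-index sum = 365 mod 256 = 109 → b2 6d.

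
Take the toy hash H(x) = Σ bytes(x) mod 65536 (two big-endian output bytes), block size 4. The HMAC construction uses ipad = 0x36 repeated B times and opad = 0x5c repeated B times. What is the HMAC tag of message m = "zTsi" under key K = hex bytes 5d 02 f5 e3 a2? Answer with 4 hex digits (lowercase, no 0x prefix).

01d7

Key hex bytes 5d 02 f5 e3 a2 is 5 bytes > B = 4, so hash it first: H(key) = 02 d9, then zero-pad to 4 bytes: K' = 02 d9 00 00.
K' ⊕ ipad = 34 ef 36 36.  K' ⊕ opad = 5e 85 5c 5c.
Inner input = (K'⊕ipad) ∥ m = 34 ef 36 36 ∥ 7a 54 73 69.
Inner hash: sum = 52+239+54+54+122+84+115+105 = 825 → 03 39.
Outer input = (K'⊕opad) ∥ inner = 5e 85 5c 5c ∥ 03 39.
Outer hash (tag): sum = 94+133+92+92+3+57 = 471 → 01 d7.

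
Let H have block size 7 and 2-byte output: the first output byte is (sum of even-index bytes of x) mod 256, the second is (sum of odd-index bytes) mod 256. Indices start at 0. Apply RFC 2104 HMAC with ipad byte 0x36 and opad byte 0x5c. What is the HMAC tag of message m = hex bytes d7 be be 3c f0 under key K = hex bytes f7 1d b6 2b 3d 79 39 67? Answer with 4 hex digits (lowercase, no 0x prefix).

a2dd

Key hex bytes f7 1d b6 2b 3d 79 39 67 is 8 bytes > B = 7, so hash it first: H(key) = 23 28, then zero-pad to 7 bytes: K' = 23 28 00 00 00 00 00.
K' ⊕ ipad = 15 1e 36 36 36 36 36.  K' ⊕ opad = 7f 74 5c 5c 5c 5c 5c.
Inner input = (K'⊕ipad) ∥ m = 15 1e 36 36 36 36 36 ∥ d7 be be 3c f0.
Inner hash: even-index sum = 433 mod 256 = 177; odd-index sum = 783 mod 256 = 15 → b1 0f.
Outer input = (K'⊕opad) ∥ inner = 7f 74 5c 5c 5c 5c 5c ∥ b1 0f.
Outer hash (tag): even-index sum = 418 mod 256 = 162; odd-index sum = 477 mod 256 = 221 → a2 dd.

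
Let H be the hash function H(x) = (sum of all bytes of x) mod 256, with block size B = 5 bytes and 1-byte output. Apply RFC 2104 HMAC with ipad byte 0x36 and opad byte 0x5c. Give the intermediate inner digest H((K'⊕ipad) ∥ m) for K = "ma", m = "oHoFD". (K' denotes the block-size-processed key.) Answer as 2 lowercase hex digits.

Key "ma" = 6d 61 is 2 bytes ≤ B = 5; zero-pad to 5 bytes: K' = 6d 61 00 00 00.
K' ⊕ ipad = 5b 57 36 36 36.
Inner input = 5b 57 36 36 36 ∥ 6f 48 6f 46 44.
Inner hash: sum = 91+87+54+54+54+111+72+111+70+68 = 772; mod 256 = 4 → 04.

04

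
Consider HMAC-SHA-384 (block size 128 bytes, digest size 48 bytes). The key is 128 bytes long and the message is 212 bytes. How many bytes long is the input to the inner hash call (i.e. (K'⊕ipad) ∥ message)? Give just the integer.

340

Key is 128 ≤ 128 bytes, zero-padded: |K'| = 128.
Inner input = (K'⊕ipad) ∥ m → 128 + 212 = 340 bytes.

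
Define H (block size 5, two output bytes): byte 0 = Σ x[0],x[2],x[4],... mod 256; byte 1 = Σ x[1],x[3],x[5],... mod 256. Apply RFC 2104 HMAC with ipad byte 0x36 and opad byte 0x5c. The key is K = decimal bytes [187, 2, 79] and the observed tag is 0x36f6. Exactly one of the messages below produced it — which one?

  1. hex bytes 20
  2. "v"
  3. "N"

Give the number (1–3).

Key decimal bytes [187, 2, 79] = bb 02 4f is 3 bytes ≤ B = 5; zero-pad to 5 bytes: K' = bb 02 4f 00 00.
K' ⊕ ipad = 8d 34 79 36 36; K' ⊕ opad = e7 5e 13 5c 5c.
m1: inner = H(8d 34 79 36 36 20) = 3c 8a; tag = H(e7 5e 13 5c 5c 3c 8a) = e0f6
m2: inner = H(8d 34 79 36 36 76) = 3c e0; tag = H(e7 5e 13 5c 5c 3c e0) = 36f6 ← matches
m3: inner = H(8d 34 79 36 36 4e) = 3c b8; tag = H(e7 5e 13 5c 5c 3c b8) = 0ef6

2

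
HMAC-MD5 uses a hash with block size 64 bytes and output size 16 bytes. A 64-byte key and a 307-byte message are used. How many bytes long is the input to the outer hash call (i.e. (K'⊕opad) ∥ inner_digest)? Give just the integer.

80

Key is 64 ≤ 64 bytes, zero-padded: |K'| = 64.
Outer input = (K'⊕opad) ∥ H(inner) → 64 + 16 = 80 bytes.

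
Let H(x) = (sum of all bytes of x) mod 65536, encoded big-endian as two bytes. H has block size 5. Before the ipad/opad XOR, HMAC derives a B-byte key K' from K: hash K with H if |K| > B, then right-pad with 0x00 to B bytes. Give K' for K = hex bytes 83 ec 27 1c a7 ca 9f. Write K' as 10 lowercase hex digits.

|K| = 7 > B = 5, so first hash the key.
H(K): sum = 131+236+39+28+167+202+159 = 962 → 03 c2.
Zero-pad H(K) = 03 c2 to 5 bytes: K' = 03 c2 00 00 00.

03c2000000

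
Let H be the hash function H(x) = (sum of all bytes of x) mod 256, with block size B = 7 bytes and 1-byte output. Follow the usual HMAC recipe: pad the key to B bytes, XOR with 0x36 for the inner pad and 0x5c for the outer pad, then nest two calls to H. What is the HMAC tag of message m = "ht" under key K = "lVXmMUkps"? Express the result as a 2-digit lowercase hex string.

Key "lVXmMUkps" = 6c 56 58 6d 4d 55 6b 70 73 is 9 bytes > B = 7, so hash it first: H(key) = 77, then zero-pad to 7 bytes: K' = 77 00 00 00 00 00 00.
K' ⊕ ipad = 41 36 36 36 36 36 36.  K' ⊕ opad = 2b 5c 5c 5c 5c 5c 5c.
Inner input = (K'⊕ipad) ∥ m = 41 36 36 36 36 36 36 ∥ 68 74.
Inner hash: sum = 65+54+54+54+54+54+54+104+116 = 609; mod 256 = 97 → 61.
Outer input = (K'⊕opad) ∥ inner = 2b 5c 5c 5c 5c 5c 5c ∥ 61.
Outer hash (tag): sum = 43+92+92+92+92+92+92+97 = 692; mod 256 = 180 → b4.

b4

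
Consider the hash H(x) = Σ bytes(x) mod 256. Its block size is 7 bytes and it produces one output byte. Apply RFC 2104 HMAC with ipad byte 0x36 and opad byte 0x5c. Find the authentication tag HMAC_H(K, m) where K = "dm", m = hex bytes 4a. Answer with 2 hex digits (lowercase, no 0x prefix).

Key "dm" = 64 6d is 2 bytes ≤ B = 7; zero-pad to 7 bytes: K' = 64 6d 00 00 00 00 00.
K' ⊕ ipad = 52 5b 36 36 36 36 36.  K' ⊕ opad = 38 31 5c 5c 5c 5c 5c.
Inner input = (K'⊕ipad) ∥ m = 52 5b 36 36 36 36 36 ∥ 4a.
Inner hash: sum = 82+91+54+54+54+54+54+74 = 517; mod 256 = 5 → 05.
Outer input = (K'⊕opad) ∥ inner = 38 31 5c 5c 5c 5c 5c ∥ 05.
Outer hash (tag): sum = 56+49+92+92+92+92+92+5 = 570; mod 256 = 58 → 3a.

3a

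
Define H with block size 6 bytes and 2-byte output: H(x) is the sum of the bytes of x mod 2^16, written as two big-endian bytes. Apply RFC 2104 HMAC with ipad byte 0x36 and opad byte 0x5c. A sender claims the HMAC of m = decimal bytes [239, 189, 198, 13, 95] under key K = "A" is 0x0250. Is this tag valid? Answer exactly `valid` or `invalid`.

valid

Key "A" = 41 is 1 byte ≤ B = 6; zero-pad to 6 bytes: K' = 41 00 00 00 00 00.
K' ⊕ ipad = 77 36 36 36 36 36; K' ⊕ opad = 1d 5c 5c 5c 5c 5c.
Inner hash: sum = 119+54+54+54+54+54+239+189+198+13+95 = 1123 → 04 63.
Outer hash (recomputed tag): sum = 29+92+92+92+92+92+4+99 = 592 → 02 50.
Recomputed tag = 0250; claimed = 0250 → match.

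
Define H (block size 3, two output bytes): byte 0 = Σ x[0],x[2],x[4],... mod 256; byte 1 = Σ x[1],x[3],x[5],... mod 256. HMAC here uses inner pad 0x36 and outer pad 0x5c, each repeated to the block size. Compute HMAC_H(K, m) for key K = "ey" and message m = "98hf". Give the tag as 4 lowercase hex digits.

Key "ey" = 65 79 is 2 bytes ≤ B = 3; zero-pad to 3 bytes: K' = 65 79 00.
K' ⊕ ipad = 53 4f 36.  K' ⊕ opad = 39 25 5c.
Inner input = (K'⊕ipad) ∥ m = 53 4f 36 ∥ 39 38 68 66.
Inner hash: even-index sum = 295 mod 256 = 39; odd-index sum = 240 mod 256 = 240 → 27 f0.
Outer input = (K'⊕opad) ∥ inner = 39 25 5c ∥ 27 f0.
Outer hash (tag): even-index sum = 389 mod 256 = 133; odd-index sum = 76 mod 256 = 76 → 85 4c.

854c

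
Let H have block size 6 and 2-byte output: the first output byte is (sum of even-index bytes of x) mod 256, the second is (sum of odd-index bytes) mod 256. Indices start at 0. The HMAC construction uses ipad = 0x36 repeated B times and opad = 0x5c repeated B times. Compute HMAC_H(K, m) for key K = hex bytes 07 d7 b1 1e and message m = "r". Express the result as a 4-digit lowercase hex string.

Key hex bytes 07 d7 b1 1e is 4 bytes ≤ B = 6; zero-pad to 6 bytes: K' = 07 d7 b1 1e 00 00.
K' ⊕ ipad = 31 e1 87 28 36 36.  K' ⊕ opad = 5b 8b ed 42 5c 5c.
Inner input = (K'⊕ipad) ∥ m = 31 e1 87 28 36 36 ∥ 72.
Inner hash: even-index sum = 352 mod 256 = 96; odd-index sum = 319 mod 256 = 63 → 60 3f.
Outer input = (K'⊕opad) ∥ inner = 5b 8b ed 42 5c 5c ∥ 60 3f.
Outer hash (tag): even-index sum = 516 mod 256 = 4; odd-index sum = 360 mod 256 = 104 → 04 68.

0468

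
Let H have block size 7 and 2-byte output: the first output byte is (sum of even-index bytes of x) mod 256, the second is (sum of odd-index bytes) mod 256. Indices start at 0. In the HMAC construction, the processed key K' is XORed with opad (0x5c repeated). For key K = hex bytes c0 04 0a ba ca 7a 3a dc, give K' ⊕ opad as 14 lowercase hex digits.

Key hex bytes c0 04 0a ba ca 7a 3a dc is 8 bytes > B = 7, so hash it first: H(key) = ce 14, then zero-pad to 7 bytes: K' = ce 14 00 00 00 00 00.
XOR each byte with 0x5c: ce⊕5c=92, 14⊕5c=48, 00⊕5c=5c, 00⊕5c=5c, 00⊕5c=5c, 00⊕5c=5c, 00⊕5c=5c.

92485c5c5c5c5c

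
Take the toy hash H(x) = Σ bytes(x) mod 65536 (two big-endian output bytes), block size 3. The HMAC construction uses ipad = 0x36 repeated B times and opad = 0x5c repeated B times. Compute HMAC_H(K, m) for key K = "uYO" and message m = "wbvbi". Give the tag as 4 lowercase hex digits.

Key "uYO" = 75 59 4f is exactly B = 3 bytes: K' = 75 59 4f.
K' ⊕ ipad = 43 6f 79.  K' ⊕ opad = 29 05 13.
Inner input = (K'⊕ipad) ∥ m = 43 6f 79 ∥ 77 62 76 62 69.
Inner hash: sum = 67+111+121+119+98+118+98+105 = 837 → 03 45.
Outer input = (K'⊕opad) ∥ inner = 29 05 13 ∥ 03 45.
Outer hash (tag): sum = 41+5+19+3+69 = 137 → 00 89.

0089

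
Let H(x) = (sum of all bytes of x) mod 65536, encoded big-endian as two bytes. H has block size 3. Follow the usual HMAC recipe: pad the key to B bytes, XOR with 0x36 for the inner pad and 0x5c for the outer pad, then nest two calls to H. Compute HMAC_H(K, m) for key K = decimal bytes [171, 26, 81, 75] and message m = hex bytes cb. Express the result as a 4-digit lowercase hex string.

Key decimal bytes [171, 26, 81, 75] = ab 1a 51 4b is 4 bytes > B = 3, so hash it first: H(key) = 01 61, then zero-pad to 3 bytes: K' = 01 61 00.
K' ⊕ ipad = 37 57 36.  K' ⊕ opad = 5d 3d 5c.
Inner input = (K'⊕ipad) ∥ m = 37 57 36 ∥ cb.
Inner hash: sum = 55+87+54+203 = 399 → 01 8f.
Outer input = (K'⊕opad) ∥ inner = 5d 3d 5c ∥ 01 8f.
Outer hash (tag): sum = 93+61+92+1+143 = 390 → 01 86.

0186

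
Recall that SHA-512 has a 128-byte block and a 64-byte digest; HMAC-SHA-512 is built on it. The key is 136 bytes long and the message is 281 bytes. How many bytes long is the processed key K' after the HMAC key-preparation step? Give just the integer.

Key is 136 > 128 bytes, so it is hashed to 64 bytes then zero-padded to 128: |K'| = 128.

128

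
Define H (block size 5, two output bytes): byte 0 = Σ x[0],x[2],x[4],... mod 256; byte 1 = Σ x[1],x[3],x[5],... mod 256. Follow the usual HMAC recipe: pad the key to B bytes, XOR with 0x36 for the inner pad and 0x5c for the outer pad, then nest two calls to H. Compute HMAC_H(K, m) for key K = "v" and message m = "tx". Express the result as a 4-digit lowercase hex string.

Key "v" = 76 is 1 byte ≤ B = 5; zero-pad to 5 bytes: K' = 76 00 00 00 00.
K' ⊕ ipad = 40 36 36 36 36.  K' ⊕ opad = 2a 5c 5c 5c 5c.
Inner input = (K'⊕ipad) ∥ m = 40 36 36 36 36 ∥ 74 78.
Inner hash: even-index sum = 292 mod 256 = 36; odd-index sum = 224 mod 256 = 224 → 24 e0.
Outer input = (K'⊕opad) ∥ inner = 2a 5c 5c 5c 5c ∥ 24 e0.
Outer hash (tag): even-index sum = 450 mod 256 = 194; odd-index sum = 220 mod 256 = 220 → c2 dc.

c2dc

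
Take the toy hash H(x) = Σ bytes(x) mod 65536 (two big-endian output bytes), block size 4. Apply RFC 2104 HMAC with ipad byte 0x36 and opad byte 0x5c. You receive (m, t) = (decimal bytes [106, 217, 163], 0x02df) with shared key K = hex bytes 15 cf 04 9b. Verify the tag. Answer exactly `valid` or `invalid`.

valid

Key hex bytes 15 cf 04 9b is exactly B = 4 bytes: K' = 15 cf 04 9b.
K' ⊕ ipad = 23 f9 32 ad; K' ⊕ opad = 49 93 58 c7.
Inner hash: sum = 35+249+50+173+106+217+163 = 993 → 03 e1.
Outer hash (recomputed tag): sum = 73+147+88+199+3+225 = 735 → 02 df.
Recomputed tag = 02df; claimed = 02df → match.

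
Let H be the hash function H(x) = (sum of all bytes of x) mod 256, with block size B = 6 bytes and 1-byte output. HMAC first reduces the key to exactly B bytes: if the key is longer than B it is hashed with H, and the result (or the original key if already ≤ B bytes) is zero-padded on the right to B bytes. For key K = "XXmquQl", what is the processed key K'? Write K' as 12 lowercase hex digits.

c00000000000

|K| = 7 > B = 6, so first hash the key.
H(K): sum = 88+88+109+113+117+81+108 = 704; mod 256 = 192 → c0.
Zero-pad H(K) = c0 to 6 bytes: K' = c0 00 00 00 00 00.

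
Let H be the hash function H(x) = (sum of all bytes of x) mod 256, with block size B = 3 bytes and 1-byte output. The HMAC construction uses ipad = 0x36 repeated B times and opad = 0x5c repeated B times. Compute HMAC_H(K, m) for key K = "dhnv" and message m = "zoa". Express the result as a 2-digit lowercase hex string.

e0

Key "dhnv" = 64 68 6e 76 is 4 bytes > B = 3, so hash it first: H(key) = b0, then zero-pad to 3 bytes: K' = b0 00 00.
K' ⊕ ipad = 86 36 36.  K' ⊕ opad = ec 5c 5c.
Inner input = (K'⊕ipad) ∥ m = 86 36 36 ∥ 7a 6f 61.
Inner hash: sum = 134+54+54+122+111+97 = 572; mod 256 = 60 → 3c.
Outer input = (K'⊕opad) ∥ inner = ec 5c 5c ∥ 3c.
Outer hash (tag): sum = 236+92+92+60 = 480; mod 256 = 224 → e0.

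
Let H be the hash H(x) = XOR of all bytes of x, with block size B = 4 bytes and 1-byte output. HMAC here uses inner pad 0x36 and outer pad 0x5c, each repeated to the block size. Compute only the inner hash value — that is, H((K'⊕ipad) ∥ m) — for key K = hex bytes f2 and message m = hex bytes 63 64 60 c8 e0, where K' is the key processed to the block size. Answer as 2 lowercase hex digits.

bd

Key hex bytes f2 is 1 byte ≤ B = 4; zero-pad to 4 bytes: K' = f2 00 00 00.
K' ⊕ ipad = c4 36 36 36.
Inner input = c4 36 36 36 ∥ 63 64 60 c8 e0.
Inner hash: XOR c4⊕36⊕36⊕36⊕63⊕64⊕60⊕c8⊕e0 = bd.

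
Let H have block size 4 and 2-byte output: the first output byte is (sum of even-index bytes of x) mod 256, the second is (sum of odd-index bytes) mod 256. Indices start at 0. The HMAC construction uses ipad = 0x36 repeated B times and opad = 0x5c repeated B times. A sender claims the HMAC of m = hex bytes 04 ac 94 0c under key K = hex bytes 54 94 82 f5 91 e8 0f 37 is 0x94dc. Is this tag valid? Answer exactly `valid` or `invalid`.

valid

Key hex bytes 54 94 82 f5 91 e8 0f 37 is 8 bytes > B = 4, so hash it first: H(key) = 76 a8, then zero-pad to 4 bytes: K' = 76 a8 00 00.
K' ⊕ ipad = 40 9e 36 36; K' ⊕ opad = 2a f4 5c 5c.
Inner hash: even-index sum = 270 mod 256 = 14; odd-index sum = 396 mod 256 = 140 → 0e 8c.
Outer hash (recomputed tag): even-index sum = 148 mod 256 = 148; odd-index sum = 476 mod 256 = 220 → 94 dc.
Recomputed tag = 94dc; claimed = 94dc → match.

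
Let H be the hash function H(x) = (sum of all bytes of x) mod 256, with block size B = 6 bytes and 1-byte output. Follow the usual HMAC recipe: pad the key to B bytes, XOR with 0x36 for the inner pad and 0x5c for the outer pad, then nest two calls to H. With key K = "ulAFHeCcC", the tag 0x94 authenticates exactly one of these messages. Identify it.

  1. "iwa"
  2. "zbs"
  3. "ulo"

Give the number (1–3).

3

Key "ulAFHeCcC" = 75 6c 41 46 48 65 43 63 43 is 9 bytes > B = 6, so hash it first: H(key) = fe, then zero-pad to 6 bytes: K' = fe 00 00 00 00 00.
K' ⊕ ipad = c8 36 36 36 36 36; K' ⊕ opad = a2 5c 5c 5c 5c 5c.
m1: inner = H(c8 36 36 36 36 36 69 77 61) = 17; tag = H(a2 5c 5c 5c 5c 5c 17) = 85
m2: inner = H(c8 36 36 36 36 36 7a 62 73) = 25; tag = H(a2 5c 5c 5c 5c 5c 25) = 93
m3: inner = H(c8 36 36 36 36 36 75 6c 6f) = 26; tag = H(a2 5c 5c 5c 5c 5c 26) = 94 ← matches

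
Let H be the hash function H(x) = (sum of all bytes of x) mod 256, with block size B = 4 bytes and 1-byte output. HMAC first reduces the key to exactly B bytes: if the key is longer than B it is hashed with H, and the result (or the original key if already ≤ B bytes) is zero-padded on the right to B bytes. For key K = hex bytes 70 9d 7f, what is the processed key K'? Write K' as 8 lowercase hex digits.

Key hex bytes 70 9d 7f is 3 bytes ≤ B = 4; zero-pad to 4 bytes: K' = 70 9d 7f 00.

709d7f00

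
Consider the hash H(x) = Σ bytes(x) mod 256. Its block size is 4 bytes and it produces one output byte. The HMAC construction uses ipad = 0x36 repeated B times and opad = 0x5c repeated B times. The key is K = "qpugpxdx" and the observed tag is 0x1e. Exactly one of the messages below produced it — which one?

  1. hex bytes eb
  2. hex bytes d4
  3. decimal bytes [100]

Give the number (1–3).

2

Key "qpugpxdx" = 71 70 75 67 70 78 64 78 is 8 bytes > B = 4, so hash it first: H(key) = 81, then zero-pad to 4 bytes: K' = 81 00 00 00.
K' ⊕ ipad = b7 36 36 36; K' ⊕ opad = dd 5c 5c 5c.
m1: inner = H(b7 36 36 36 eb) = 44; tag = H(dd 5c 5c 5c 44) = 35
m2: inner = H(b7 36 36 36 d4) = 2d; tag = H(dd 5c 5c 5c 2d) = 1e ← matches
m3: inner = H(b7 36 36 36 64) = bd; tag = H(dd 5c 5c 5c bd) = ae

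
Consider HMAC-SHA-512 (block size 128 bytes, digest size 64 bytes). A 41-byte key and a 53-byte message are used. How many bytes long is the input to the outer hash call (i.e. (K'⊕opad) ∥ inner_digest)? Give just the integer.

192

Key is 41 ≤ 128 bytes, zero-padded: |K'| = 128.
Outer input = (K'⊕opad) ∥ H(inner) → 128 + 64 = 192 bytes.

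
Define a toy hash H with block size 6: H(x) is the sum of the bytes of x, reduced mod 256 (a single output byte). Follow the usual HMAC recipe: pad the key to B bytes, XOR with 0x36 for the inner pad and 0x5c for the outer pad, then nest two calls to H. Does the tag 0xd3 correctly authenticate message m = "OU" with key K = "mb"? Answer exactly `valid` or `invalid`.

invalid

Key "mb" = 6d 62 is 2 bytes ≤ B = 6; zero-pad to 6 bytes: K' = 6d 62 00 00 00 00.
K' ⊕ ipad = 5b 54 36 36 36 36; K' ⊕ opad = 31 3e 5c 5c 5c 5c.
Inner hash: sum = 91+84+54+54+54+54+79+85 = 555; mod 256 = 43 → 2b.
Outer hash (recomputed tag): sum = 49+62+92+92+92+92+43 = 522; mod 256 = 10 → 0a.
Recomputed tag = 0a; claimed = d3 → mismatch.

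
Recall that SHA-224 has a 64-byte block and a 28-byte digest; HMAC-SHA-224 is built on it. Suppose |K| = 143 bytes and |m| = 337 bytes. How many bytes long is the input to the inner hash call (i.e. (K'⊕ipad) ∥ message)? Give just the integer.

401

Key is 143 > 64 bytes, so it is hashed to 28 bytes then zero-padded to 64: |K'| = 64.
Inner input = (K'⊕ipad) ∥ m → 64 + 337 = 401 bytes.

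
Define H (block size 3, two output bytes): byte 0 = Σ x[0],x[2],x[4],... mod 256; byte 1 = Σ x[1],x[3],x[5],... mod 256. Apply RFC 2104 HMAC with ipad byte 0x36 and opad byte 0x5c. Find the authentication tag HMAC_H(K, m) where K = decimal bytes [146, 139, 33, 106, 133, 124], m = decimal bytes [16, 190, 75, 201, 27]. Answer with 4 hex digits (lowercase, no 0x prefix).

Key decimal bytes [146, 139, 33, 106, 133, 124] = 92 8b 21 6a 85 7c is 6 bytes > B = 3, so hash it first: H(key) = 38 71, then zero-pad to 3 bytes: K' = 38 71 00.
K' ⊕ ipad = 0e 47 36.  K' ⊕ opad = 64 2d 5c.
Inner input = (K'⊕ipad) ∥ m = 0e 47 36 ∥ 10 be 4b c9 1b.
Inner hash: even-index sum = 459 mod 256 = 203; odd-index sum = 189 mod 256 = 189 → cb bd.
Outer input = (K'⊕opad) ∥ inner = 64 2d 5c ∥ cb bd.
Outer hash (tag): even-index sum = 381 mod 256 = 125; odd-index sum = 248 mod 256 = 248 → 7d f8.

7df8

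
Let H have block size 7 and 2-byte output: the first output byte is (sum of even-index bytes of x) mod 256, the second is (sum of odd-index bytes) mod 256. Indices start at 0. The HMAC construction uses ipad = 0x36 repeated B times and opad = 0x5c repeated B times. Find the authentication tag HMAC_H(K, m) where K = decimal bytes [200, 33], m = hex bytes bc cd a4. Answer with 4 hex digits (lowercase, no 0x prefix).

Key decimal bytes [200, 33] = c8 21 is 2 bytes ≤ B = 7; zero-pad to 7 bytes: K' = c8 21 00 00 00 00 00.
K' ⊕ ipad = fe 17 36 36 36 36 36.  K' ⊕ opad = 94 7d 5c 5c 5c 5c 5c.
Inner input = (K'⊕ipad) ∥ m = fe 17 36 36 36 36 36 ∥ bc cd a4.
Inner hash: even-index sum = 621 mod 256 = 109; odd-index sum = 483 mod 256 = 227 → 6d e3.
Outer input = (K'⊕opad) ∥ inner = 94 7d 5c 5c 5c 5c 5c ∥ 6d e3.
Outer hash (tag): even-index sum = 651 mod 256 = 139; odd-index sum = 418 mod 256 = 162 → 8b a2.

8ba2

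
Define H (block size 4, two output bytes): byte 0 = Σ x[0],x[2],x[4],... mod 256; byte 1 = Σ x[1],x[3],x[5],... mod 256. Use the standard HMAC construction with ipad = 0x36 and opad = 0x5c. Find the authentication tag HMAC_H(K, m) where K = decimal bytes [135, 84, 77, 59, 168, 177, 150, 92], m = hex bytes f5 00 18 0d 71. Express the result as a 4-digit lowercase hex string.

Key decimal bytes [135, 84, 77, 59, 168, 177, 150, 92] = 87 54 4d 3b a8 b1 96 5c is 8 bytes > B = 4, so hash it first: H(key) = 12 9c, then zero-pad to 4 bytes: K' = 12 9c 00 00.
K' ⊕ ipad = 24 aa 36 36.  K' ⊕ opad = 4e c0 5c 5c.
Inner input = (K'⊕ipad) ∥ m = 24 aa 36 36 ∥ f5 00 18 0d 71.
Inner hash: even-index sum = 472 mod 256 = 216; odd-index sum = 237 mod 256 = 237 → d8 ed.
Outer input = (K'⊕opad) ∥ inner = 4e c0 5c 5c ∥ d8 ed.
Outer hash (tag): even-index sum = 386 mod 256 = 130; odd-index sum = 521 mod 256 = 9 → 82 09.

8209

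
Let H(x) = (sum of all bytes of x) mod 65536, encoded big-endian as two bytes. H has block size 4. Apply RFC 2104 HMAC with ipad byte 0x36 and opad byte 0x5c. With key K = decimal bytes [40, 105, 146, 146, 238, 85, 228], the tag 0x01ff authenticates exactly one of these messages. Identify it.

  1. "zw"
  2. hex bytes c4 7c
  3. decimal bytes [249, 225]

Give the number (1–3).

Key decimal bytes [40, 105, 146, 146, 238, 85, 228] = 28 69 92 92 ee 55 e4 is 7 bytes > B = 4, so hash it first: H(key) = 03 dc, then zero-pad to 4 bytes: K' = 03 dc 00 00.
K' ⊕ ipad = 35 ea 36 36; K' ⊕ opad = 5f 80 5c 5c.
m1: inner = H(35 ea 36 36 7a 77) = 02 7c; tag = H(5f 80 5c 5c 02 7c) = 0215
m2: inner = H(35 ea 36 36 c4 7c) = 02 cb; tag = H(5f 80 5c 5c 02 cb) = 0264
m3: inner = H(35 ea 36 36 f9 e1) = 03 65; tag = H(5f 80 5c 5c 03 65) = 01ff ← matches

3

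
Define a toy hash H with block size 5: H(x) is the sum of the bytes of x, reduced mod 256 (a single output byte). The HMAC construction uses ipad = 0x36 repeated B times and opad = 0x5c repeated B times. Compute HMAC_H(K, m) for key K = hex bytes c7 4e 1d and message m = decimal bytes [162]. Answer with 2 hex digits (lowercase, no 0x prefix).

Key hex bytes c7 4e 1d is 3 bytes ≤ B = 5; zero-pad to 5 bytes: K' = c7 4e 1d 00 00.
K' ⊕ ipad = f1 78 2b 36 36.  K' ⊕ opad = 9b 12 41 5c 5c.
Inner input = (K'⊕ipad) ∥ m = f1 78 2b 36 36 ∥ a2.
Inner hash: sum = 241+120+43+54+54+162 = 674; mod 256 = 162 → a2.
Outer input = (K'⊕opad) ∥ inner = 9b 12 41 5c 5c ∥ a2.
Outer hash (tag): sum = 155+18+65+92+92+162 = 584; mod 256 = 72 → 48.

48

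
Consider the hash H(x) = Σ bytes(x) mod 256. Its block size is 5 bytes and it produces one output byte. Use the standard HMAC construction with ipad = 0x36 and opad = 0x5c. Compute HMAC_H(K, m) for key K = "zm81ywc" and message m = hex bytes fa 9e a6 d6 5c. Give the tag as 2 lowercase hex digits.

4c

Key "zm81ywc" = 7a 6d 38 31 79 77 63 is 7 bytes > B = 5, so hash it first: H(key) = a3, then zero-pad to 5 bytes: K' = a3 00 00 00 00.
K' ⊕ ipad = 95 36 36 36 36.  K' ⊕ opad = ff 5c 5c 5c 5c.
Inner input = (K'⊕ipad) ∥ m = 95 36 36 36 36 ∥ fa 9e a6 d6 5c.
Inner hash: sum = 149+54+54+54+54+250+158+166+214+92 = 1245; mod 256 = 221 → dd.
Outer input = (K'⊕opad) ∥ inner = ff 5c 5c 5c 5c ∥ dd.
Outer hash (tag): sum = 255+92+92+92+92+221 = 844; mod 256 = 76 → 4c.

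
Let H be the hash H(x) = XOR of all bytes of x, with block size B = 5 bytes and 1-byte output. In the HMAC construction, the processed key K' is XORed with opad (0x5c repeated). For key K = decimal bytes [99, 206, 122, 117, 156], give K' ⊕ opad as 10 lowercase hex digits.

Key decimal bytes [99, 206, 122, 117, 156] = 63 ce 7a 75 9c is exactly B = 5 bytes: K' = 63 ce 7a 75 9c.
XOR each byte with 0x5c: 63⊕5c=3f, ce⊕5c=92, 7a⊕5c=26, 75⊕5c=29, 9c⊕5c=c0.

3f922629c0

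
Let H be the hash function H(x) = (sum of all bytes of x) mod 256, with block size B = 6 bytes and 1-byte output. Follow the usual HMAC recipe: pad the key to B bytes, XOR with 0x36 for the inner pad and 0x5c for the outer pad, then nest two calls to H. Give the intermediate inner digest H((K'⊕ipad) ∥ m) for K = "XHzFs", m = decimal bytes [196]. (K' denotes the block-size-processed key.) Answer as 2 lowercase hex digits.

Key "XHzFs" = 58 48 7a 46 73 is 5 bytes ≤ B = 6; zero-pad to 6 bytes: K' = 58 48 7a 46 73 00.
K' ⊕ ipad = 6e 7e 4c 70 45 36.
Inner input = 6e 7e 4c 70 45 36 ∥ c4.
Inner hash: sum = 110+126+76+112+69+54+196 = 743; mod 256 = 231 → e7.

e7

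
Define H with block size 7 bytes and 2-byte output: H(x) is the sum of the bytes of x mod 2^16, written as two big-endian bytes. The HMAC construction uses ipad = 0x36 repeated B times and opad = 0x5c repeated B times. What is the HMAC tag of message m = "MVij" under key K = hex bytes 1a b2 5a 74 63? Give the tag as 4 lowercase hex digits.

Key hex bytes 1a b2 5a 74 63 is 5 bytes ≤ B = 7; zero-pad to 7 bytes: K' = 1a b2 5a 74 63 00 00.
K' ⊕ ipad = 2c 84 6c 42 55 36 36.  K' ⊕ opad = 46 ee 06 28 3f 5c 5c.
Inner input = (K'⊕ipad) ∥ m = 2c 84 6c 42 55 36 36 ∥ 4d 56 69 6a.
Inner hash: sum = 44+132+108+66+85+54+54+77+86+105+106 = 917 → 03 95.
Outer input = (K'⊕opad) ∥ inner = 46 ee 06 28 3f 5c 5c ∥ 03 95.
Outer hash (tag): sum = 70+238+6+40+63+92+92+3+149 = 753 → 02 f1.

02f1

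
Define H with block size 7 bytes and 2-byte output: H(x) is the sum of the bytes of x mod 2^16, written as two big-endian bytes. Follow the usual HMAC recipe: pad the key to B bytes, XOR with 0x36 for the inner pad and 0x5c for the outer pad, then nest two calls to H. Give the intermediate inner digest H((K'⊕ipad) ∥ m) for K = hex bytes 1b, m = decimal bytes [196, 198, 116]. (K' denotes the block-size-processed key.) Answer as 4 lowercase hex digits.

Key hex bytes 1b is 1 byte ≤ B = 7; zero-pad to 7 bytes: K' = 1b 00 00 00 00 00 00.
K' ⊕ ipad = 2d 36 36 36 36 36 36.
Inner input = 2d 36 36 36 36 36 36 ∥ c4 c6 74.
Inner hash: sum = 45+54+54+54+54+54+54+196+198+116 = 879 → 03 6f.

036f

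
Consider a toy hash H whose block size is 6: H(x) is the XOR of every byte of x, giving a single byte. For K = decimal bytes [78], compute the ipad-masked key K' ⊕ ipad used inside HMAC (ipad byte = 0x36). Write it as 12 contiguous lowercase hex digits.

783636363636

Key decimal bytes [78] = 4e is 1 byte ≤ B = 6; zero-pad to 6 bytes: K' = 4e 00 00 00 00 00.
XOR each byte with 0x36: 4e⊕36=78, 00⊕36=36, 00⊕36=36, 00⊕36=36, 00⊕36=36, 00⊕36=36.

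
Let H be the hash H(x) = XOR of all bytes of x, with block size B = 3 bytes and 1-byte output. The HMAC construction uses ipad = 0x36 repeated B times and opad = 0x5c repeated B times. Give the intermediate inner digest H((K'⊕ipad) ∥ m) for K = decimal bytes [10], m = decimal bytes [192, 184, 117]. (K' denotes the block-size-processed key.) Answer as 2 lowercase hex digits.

31

Key decimal bytes [10] = 0a is 1 byte ≤ B = 3; zero-pad to 3 bytes: K' = 0a 00 00.
K' ⊕ ipad = 3c 36 36.
Inner input = 3c 36 36 ∥ c0 b8 75.
Inner hash: XOR 3c⊕36⊕36⊕c0⊕b8⊕75 = 31.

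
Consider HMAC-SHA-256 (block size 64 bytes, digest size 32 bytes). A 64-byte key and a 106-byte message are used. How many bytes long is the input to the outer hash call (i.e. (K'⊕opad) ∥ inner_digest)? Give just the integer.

Key is 64 ≤ 64 bytes, zero-padded: |K'| = 64.
Outer input = (K'⊕opad) ∥ H(inner) → 64 + 32 = 96 bytes.

96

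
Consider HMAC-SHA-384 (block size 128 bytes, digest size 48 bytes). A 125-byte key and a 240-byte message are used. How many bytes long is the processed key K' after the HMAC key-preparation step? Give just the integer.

Key is 125 ≤ 128 bytes, zero-padded: |K'| = 128.

128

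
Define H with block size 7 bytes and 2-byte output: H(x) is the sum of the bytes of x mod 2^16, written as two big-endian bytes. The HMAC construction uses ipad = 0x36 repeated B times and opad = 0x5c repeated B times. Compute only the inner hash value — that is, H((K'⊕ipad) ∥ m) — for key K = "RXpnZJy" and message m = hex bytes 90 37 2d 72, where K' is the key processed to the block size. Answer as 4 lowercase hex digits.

Key "RXpnZJy" = 52 58 70 6e 5a 4a 79 is exactly B = 7 bytes: K' = 52 58 70 6e 5a 4a 79.
K' ⊕ ipad = 64 6e 46 58 6c 7c 4f.
Inner input = 64 6e 46 58 6c 7c 4f ∥ 90 37 2d 72.
Inner hash: sum = 100+110+70+88+108+124+79+144+55+45+114 = 1037 → 04 0d.

040d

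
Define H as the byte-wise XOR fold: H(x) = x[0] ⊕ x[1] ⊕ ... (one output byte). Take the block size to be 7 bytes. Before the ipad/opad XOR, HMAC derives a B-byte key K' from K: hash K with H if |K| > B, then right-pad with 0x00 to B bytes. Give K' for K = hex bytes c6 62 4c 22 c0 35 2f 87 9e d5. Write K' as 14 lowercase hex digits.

dc000000000000

|K| = 10 > B = 7, so first hash the key.
H(K): XOR c6⊕62⊕4c⊕22⊕c0⊕35⊕2f⊕87⊕9e⊕d5 = dc.
Zero-pad H(K) = dc to 7 bytes: K' = dc 00 00 00 00 00 00.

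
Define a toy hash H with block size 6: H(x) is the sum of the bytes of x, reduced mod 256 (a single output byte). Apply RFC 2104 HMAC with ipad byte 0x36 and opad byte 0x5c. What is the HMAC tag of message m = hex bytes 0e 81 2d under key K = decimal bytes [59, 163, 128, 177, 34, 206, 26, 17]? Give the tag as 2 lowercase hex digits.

28

Key decimal bytes [59, 163, 128, 177, 34, 206, 26, 17] = 3b a3 80 b1 22 ce 1a 11 is 8 bytes > B = 6, so hash it first: H(key) = 2a, then zero-pad to 6 bytes: K' = 2a 00 00 00 00 00.
K' ⊕ ipad = 1c 36 36 36 36 36.  K' ⊕ opad = 76 5c 5c 5c 5c 5c.
Inner input = (K'⊕ipad) ∥ m = 1c 36 36 36 36 36 ∥ 0e 81 2d.
Inner hash: sum = 28+54+54+54+54+54+14+129+45 = 486; mod 256 = 230 → e6.
Outer input = (K'⊕opad) ∥ inner = 76 5c 5c 5c 5c 5c ∥ e6.
Outer hash (tag): sum = 118+92+92+92+92+92+230 = 808; mod 256 = 40 → 28.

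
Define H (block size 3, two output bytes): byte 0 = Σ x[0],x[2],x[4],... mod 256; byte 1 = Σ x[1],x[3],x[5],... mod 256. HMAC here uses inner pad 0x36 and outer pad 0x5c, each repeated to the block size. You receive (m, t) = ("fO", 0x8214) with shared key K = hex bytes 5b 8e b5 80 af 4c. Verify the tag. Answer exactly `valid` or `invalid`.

invalid

Key hex bytes 5b 8e b5 80 af 4c is 6 bytes > B = 3, so hash it first: H(key) = bf 5a, then zero-pad to 3 bytes: K' = bf 5a 00.
K' ⊕ ipad = 89 6c 36; K' ⊕ opad = e3 06 5c.
Inner hash: even-index sum = 270 mod 256 = 14; odd-index sum = 210 mod 256 = 210 → 0e d2.
Outer hash (recomputed tag): even-index sum = 529 mod 256 = 17; odd-index sum = 20 mod 256 = 20 → 11 14.
Recomputed tag = 1114; claimed = 8214 → mismatch.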